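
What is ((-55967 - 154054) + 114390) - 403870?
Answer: -499501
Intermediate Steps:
((-55967 - 154054) + 114390) - 403870 = (-210021 + 114390) - 403870 = -95631 - 403870 = -499501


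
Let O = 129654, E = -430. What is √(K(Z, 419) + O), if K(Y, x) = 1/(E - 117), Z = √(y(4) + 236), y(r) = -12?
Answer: √38793643139/547 ≈ 360.08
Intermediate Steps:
Z = 4*√14 (Z = √(-12 + 236) = √224 = 4*√14 ≈ 14.967)
K(Y, x) = -1/547 (K(Y, x) = 1/(-430 - 117) = 1/(-547) = -1/547)
√(K(Z, 419) + O) = √(-1/547 + 129654) = √(70920737/547) = √38793643139/547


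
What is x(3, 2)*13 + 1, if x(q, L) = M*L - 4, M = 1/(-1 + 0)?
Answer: -77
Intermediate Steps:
M = -1 (M = 1/(-1) = -1)
x(q, L) = -4 - L (x(q, L) = -L - 4 = -4 - L)
x(3, 2)*13 + 1 = (-4 - 1*2)*13 + 1 = (-4 - 2)*13 + 1 = -6*13 + 1 = -78 + 1 = -77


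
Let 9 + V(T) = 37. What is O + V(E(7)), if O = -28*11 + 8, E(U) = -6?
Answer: -272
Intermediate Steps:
V(T) = 28 (V(T) = -9 + 37 = 28)
O = -300 (O = -308 + 8 = -300)
O + V(E(7)) = -300 + 28 = -272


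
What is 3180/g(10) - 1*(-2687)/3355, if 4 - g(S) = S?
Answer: -1775463/3355 ≈ -529.20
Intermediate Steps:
g(S) = 4 - S
3180/g(10) - 1*(-2687)/3355 = 3180/(4 - 1*10) - 1*(-2687)/3355 = 3180/(4 - 10) + 2687*(1/3355) = 3180/(-6) + 2687/3355 = 3180*(-⅙) + 2687/3355 = -530 + 2687/3355 = -1775463/3355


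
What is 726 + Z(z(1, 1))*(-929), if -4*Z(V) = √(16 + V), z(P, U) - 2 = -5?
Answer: 726 + 929*√13/4 ≈ 1563.4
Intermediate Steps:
z(P, U) = -3 (z(P, U) = 2 - 5 = -3)
Z(V) = -√(16 + V)/4
726 + Z(z(1, 1))*(-929) = 726 - √(16 - 3)/4*(-929) = 726 - √13/4*(-929) = 726 + 929*√13/4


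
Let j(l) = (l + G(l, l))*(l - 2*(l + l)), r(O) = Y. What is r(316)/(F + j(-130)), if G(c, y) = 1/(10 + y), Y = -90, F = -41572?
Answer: 360/369101 ≈ 0.00097534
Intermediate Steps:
r(O) = -90
j(l) = -3*l*(l + 1/(10 + l)) (j(l) = (l + 1/(10 + l))*(l - 2*(l + l)) = (l + 1/(10 + l))*(l - 4*l) = (l + 1/(10 + l))*(-3*l) = -3*l*(l + 1/(10 + l)))
r(316)/(F + j(-130)) = -90/(-41572 - 3*(-130)*(1 - 130*(10 - 130))/(10 - 130)) = -90/(-41572 - 3*(-130)*(1 - 130*(-120))/(-120)) = -90/(-41572 - 3*(-130)*(-1/120)*(1 + 15600)) = -90/(-41572 - 3*(-130)*(-1/120)*15601) = -90/(-41572 - 202813/4) = -90/(-369101/4) = -90*(-4/369101) = 360/369101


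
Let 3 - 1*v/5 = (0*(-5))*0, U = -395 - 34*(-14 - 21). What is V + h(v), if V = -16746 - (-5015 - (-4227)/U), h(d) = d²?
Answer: -3050499/265 ≈ -11511.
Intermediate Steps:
U = 795 (U = -395 - 34*(-35) = -395 + 1190 = 795)
v = 15 (v = 15 - 5*0*(-5)*0 = 15 - 0*0 = 15 - 5*0 = 15 + 0 = 15)
V = -3110124/265 (V = -16746 - (-5015 - (-4227)/795) = -16746 - (-5015 - 1*(-1409/265)) = -16746 - (-5015 + 1409/265) = -16746 - 1*(-1327566/265) = -16746 + 1327566/265 = -3110124/265 ≈ -11736.)
V + h(v) = -3110124/265 + 15² = -3110124/265 + 225 = -3050499/265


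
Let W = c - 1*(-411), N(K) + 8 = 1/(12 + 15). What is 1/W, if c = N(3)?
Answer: 27/10882 ≈ 0.0024812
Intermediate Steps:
N(K) = -215/27 (N(K) = -8 + 1/(12 + 15) = -8 + 1/27 = -215/27)
c = -215/27 ≈ -7.9630
W = 10882/27 (W = -215/27 - 1*(-411) = -215/27 + 411 = 10882/27 ≈ 403.04)
1/W = 1/(10882/27) = 27/10882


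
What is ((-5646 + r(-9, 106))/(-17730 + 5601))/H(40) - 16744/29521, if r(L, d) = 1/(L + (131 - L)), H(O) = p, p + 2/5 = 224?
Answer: -29634686440883/52440782089722 ≈ -0.56511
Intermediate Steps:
p = 1118/5 (p = -2/5 + 224 = 1118/5 ≈ 223.60)
H(O) = 1118/5
r(L, d) = 1/131
((-5646 + r(-9, 106))/(-17730 + 5601))/H(40) - 16744/29521 = ((-5646 + 1/131)/(-17730 + 5601))/(1118/5) - 16744/29521 = -739625/131/(-12129)*(5/1118) - 16744*1/29521 = -739625/131*(-1/12129)*(5/1118) - 16744/29521 = (739625/1588899)*(5/1118) - 16744/29521 = 3698125/1776389082 - 16744/29521 = -29634686440883/52440782089722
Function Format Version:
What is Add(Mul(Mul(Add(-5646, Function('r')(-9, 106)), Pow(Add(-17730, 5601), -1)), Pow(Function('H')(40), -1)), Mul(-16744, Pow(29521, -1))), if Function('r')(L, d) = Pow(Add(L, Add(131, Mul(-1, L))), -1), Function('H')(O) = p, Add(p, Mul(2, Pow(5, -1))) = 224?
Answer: Rational(-29634686440883, 52440782089722) ≈ -0.56511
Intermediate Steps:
p = Rational(1118, 5) (p = Add(Rational(-2, 5), 224) = Rational(1118, 5) ≈ 223.60)
Function('H')(O) = Rational(1118, 5)
Function('r')(L, d) = Rational(1, 131) (Function('r')(L, d) = Pow(131, -1) = Rational(1, 131))
Add(Mul(Mul(Add(-5646, Function('r')(-9, 106)), Pow(Add(-17730, 5601), -1)), Pow(Function('H')(40), -1)), Mul(-16744, Pow(29521, -1))) = Add(Mul(Mul(Add(-5646, Rational(1, 131)), Pow(Add(-17730, 5601), -1)), Pow(Rational(1118, 5), -1)), Mul(-16744, Pow(29521, -1))) = Add(Mul(Mul(Rational(-739625, 131), Pow(-12129, -1)), Rational(5, 1118)), Mul(-16744, Rational(1, 29521))) = Add(Mul(Mul(Rational(-739625, 131), Rational(-1, 12129)), Rational(5, 1118)), Rational(-16744, 29521)) = Add(Mul(Rational(739625, 1588899), Rational(5, 1118)), Rational(-16744, 29521)) = Add(Rational(3698125, 1776389082), Rational(-16744, 29521)) = Rational(-29634686440883, 52440782089722)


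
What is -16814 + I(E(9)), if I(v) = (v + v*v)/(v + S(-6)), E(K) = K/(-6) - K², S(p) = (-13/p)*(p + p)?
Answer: -7324171/434 ≈ -16876.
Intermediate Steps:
S(p) = -26 (S(p) = (-13/p)*(2*p) = -26)
E(K) = -K² - K/6 (E(K) = K*(-⅙) - K² = -K/6 - K² = -K² - K/6)
I(v) = (v + v²)/(-26 + v) (I(v) = (v + v*v)/(v - 26) = (v + v²)/(-26 + v))
-16814 + I(E(9)) = -16814 + (-1*9*(⅙ + 9))*(1 - 1*9*(⅙ + 9))/(-26 - 1*9*(⅙ + 9)) = -16814 + (-1*9*55/6)*(1 - 1*9*55/6)/(-26 - 1*9*55/6) = -16814 - 165*(1 - 165/2)/(2*(-26 - 165/2)) = -16814 - 165/2*(-163/2)/(-217/2) = -16814 - 165/2*(-2/217)*(-163/2) = -16814 - 26895/434 = -7324171/434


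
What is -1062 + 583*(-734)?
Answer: -428984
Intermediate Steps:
-1062 + 583*(-734) = -1062 - 427922 = -428984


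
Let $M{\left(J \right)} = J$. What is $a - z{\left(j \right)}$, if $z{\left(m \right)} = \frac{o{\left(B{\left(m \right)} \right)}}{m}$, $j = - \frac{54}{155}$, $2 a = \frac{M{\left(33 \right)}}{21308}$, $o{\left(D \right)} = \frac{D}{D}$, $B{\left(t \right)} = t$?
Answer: $\frac{3303631}{1150632} \approx 2.8711$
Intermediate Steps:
$o{\left(D \right)} = 1$
$a = \frac{33}{42616}$ ($a = \frac{33 \cdot \frac{1}{21308}}{2} = \frac{1}{2} \cdot \frac{33}{21308} = \frac{33}{42616} \approx 0.00077436$)
$j = - \frac{54}{155}$ ($j = \left(-54\right) \frac{1}{155} = - \frac{54}{155} \approx -0.34839$)
$z{\left(m \right)} = \frac{1}{m}$ ($z{\left(m \right)} = 1 \frac{1}{m} = \frac{1}{m}$)
$a - z{\left(j \right)} = \frac{33}{42616} - \frac{1}{- \frac{54}{155}} = \frac{33}{42616} - - \frac{155}{54} = \frac{33}{42616} + \frac{155}{54} = \frac{3303631}{1150632}$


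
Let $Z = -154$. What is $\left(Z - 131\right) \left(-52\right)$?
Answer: $14820$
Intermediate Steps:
$\left(Z - 131\right) \left(-52\right) = \left(-154 - 131\right) \left(-52\right) = \left(-285\right) \left(-52\right) = 14820$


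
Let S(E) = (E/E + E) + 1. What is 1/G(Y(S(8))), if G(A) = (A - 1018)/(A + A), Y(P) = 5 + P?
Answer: -30/1003 ≈ -0.029910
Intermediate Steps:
S(E) = 2 + E (S(E) = (1 + E) + 1 = 2 + E)
G(A) = (-1018 + A)/(2*A) (G(A) = (-1018 + A)/((2*A)) = (-1018 + A)*(1/(2*A)) = (-1018 + A)/(2*A))
1/G(Y(S(8))) = 1/((-1018 + (5 + (2 + 8)))/(2*(5 + (2 + 8)))) = 1/((-1018 + (5 + 10))/(2*(5 + 10))) = 1/((½)*(-1018 + 15)/15) = 1/((½)*(1/15)*(-1003)) = 1/(-1003/30) = -30/1003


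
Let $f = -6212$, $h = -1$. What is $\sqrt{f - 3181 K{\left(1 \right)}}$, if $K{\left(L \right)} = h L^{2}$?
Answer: $i \sqrt{3031} \approx 55.055 i$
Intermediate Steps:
$K{\left(L \right)} = - L^{2}$
$\sqrt{f - 3181 K{\left(1 \right)}} = \sqrt{-6212 - 3181 \left(- 1^{2}\right)} = \sqrt{-6212 - 3181 \left(\left(-1\right) 1\right)} = \sqrt{-6212 - -3181} = \sqrt{-6212 + 3181} = \sqrt{-3031} = i \sqrt{3031}$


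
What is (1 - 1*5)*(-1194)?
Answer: 4776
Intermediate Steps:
(1 - 1*5)*(-1194) = (1 - 5)*(-1194) = -4*(-1194) = 4776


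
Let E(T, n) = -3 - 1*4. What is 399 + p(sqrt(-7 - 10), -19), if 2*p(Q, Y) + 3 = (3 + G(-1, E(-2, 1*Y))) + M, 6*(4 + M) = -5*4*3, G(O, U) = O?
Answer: 783/2 ≈ 391.50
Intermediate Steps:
E(T, n) = -7 (E(T, n) = -3 - 4 = -7)
M = -14 (M = -4 + (-5*4*3)/6 = -4 + (-20*3)/6 = -4 + (1/6)*(-60) = -4 - 10 = -14)
p(Q, Y) = -15/2 (p(Q, Y) = -3/2 + ((3 - 1) - 14)/2 = -3/2 + (2 - 14)/2 = -3/2 + (1/2)*(-12) = -3/2 - 6 = -15/2)
399 + p(sqrt(-7 - 10), -19) = 399 - 15/2 = 783/2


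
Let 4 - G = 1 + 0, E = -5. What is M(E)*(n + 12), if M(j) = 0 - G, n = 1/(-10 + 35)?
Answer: -903/25 ≈ -36.120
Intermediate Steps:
n = 1/25 ≈ 0.040000
G = 3 (G = 4 - (1 + 0) = 4 - 1*1 = 4 - 1 = 3)
M(j) = -3 (M(j) = 0 - 1*3 = 0 - 3 = -3)
M(E)*(n + 12) = -3*(1/25 + 12) = -3*301/25 = -903/25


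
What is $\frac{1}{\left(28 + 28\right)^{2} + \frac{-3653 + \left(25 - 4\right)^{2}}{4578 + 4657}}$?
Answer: $\frac{9235}{28957748} \approx 0.00031891$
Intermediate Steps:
$\frac{1}{\left(28 + 28\right)^{2} + \frac{-3653 + \left(25 - 4\right)^{2}}{4578 + 4657}} = \frac{1}{56^{2} + \frac{-3653 + 21^{2}}{9235}} = \frac{1}{3136 + \left(-3653 + 441\right) \frac{1}{9235}} = \frac{1}{3136 - \frac{3212}{9235}} = \frac{1}{\frac{28957748}{9235}} = \frac{9235}{28957748}$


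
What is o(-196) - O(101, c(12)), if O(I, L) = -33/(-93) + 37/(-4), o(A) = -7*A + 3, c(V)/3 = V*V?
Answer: 171603/124 ≈ 1383.9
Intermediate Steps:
c(V) = 3*V² (c(V) = 3*(V*V) = 3*V²)
o(A) = 3 - 7*A
O(I, L) = -1103/124 (O(I, L) = -33*(-1/93) + 37*(-¼) = 11/31 - 37/4 = -1103/124)
o(-196) - O(101, c(12)) = (3 - 7*(-196)) - 1*(-1103/124) = (3 + 1372) + 1103/124 = 1375 + 1103/124 = 171603/124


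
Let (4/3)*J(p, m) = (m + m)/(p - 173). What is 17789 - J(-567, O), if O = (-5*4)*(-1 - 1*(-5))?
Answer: 658187/37 ≈ 17789.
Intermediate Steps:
O = -80 (O = -20*(-1 + 5) = -20*4 = -80)
J(p, m) = 3*m/(2*(-173 + p)) (J(p, m) = 3*((m + m)/(p - 173))/4 = 3*((2*m)/(-173 + p))/4 = 3*(2*m/(-173 + p))/4 = 3*m/(2*(-173 + p)))
17789 - J(-567, O) = 17789 - 3*(-80)/(2*(-173 - 567)) = 17789 - 3*(-80)/(2*(-740)) = 17789 - 3*(-80)*(-1)/(2*740) = 17789 - 1*6/37 = 17789 - 6/37 = 658187/37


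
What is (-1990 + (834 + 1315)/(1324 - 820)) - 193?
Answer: -156869/72 ≈ -2178.7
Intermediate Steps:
(-1990 + (834 + 1315)/(1324 - 820)) - 193 = (-1990 + 2149/504) - 193 = (-1990 + 2149*(1/504)) - 193 = (-1990 + 307/72) - 193 = -142973/72 - 193 = -156869/72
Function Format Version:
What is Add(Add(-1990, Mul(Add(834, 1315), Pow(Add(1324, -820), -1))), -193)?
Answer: Rational(-156869, 72) ≈ -2178.7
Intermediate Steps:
Add(Add(-1990, Mul(Add(834, 1315), Pow(Add(1324, -820), -1))), -193) = Add(Add(-1990, Mul(2149, Pow(504, -1))), -193) = Add(Add(-1990, Mul(2149, Rational(1, 504))), -193) = Add(Add(-1990, Rational(307, 72)), -193) = Add(Rational(-142973, 72), -193) = Rational(-156869, 72)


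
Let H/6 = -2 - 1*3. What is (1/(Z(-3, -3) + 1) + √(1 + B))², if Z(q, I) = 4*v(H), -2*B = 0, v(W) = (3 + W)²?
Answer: 8514724/8508889 ≈ 1.0007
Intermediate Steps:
H = -30 (H = 6*(-2 - 1*3) = 6*(-2 - 3) = 6*(-5) = -30)
B = 0 (B = -½*0 = 0)
Z(q, I) = 2916 (Z(q, I) = 4*(3 - 30)² = 4*(-27)² = 4*729 = 2916)
(1/(Z(-3, -3) + 1) + √(1 + B))² = (1/(2916 + 1) + √(1 + 0))² = (1/2917 + √1)² = (1/2917 + 1)² = (2918/2917)² = 8514724/8508889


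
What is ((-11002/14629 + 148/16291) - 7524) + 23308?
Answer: 3761482211086/238321039 ≈ 15783.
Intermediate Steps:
((-11002/14629 + 148/16291) - 7524) + 23308 = (-177068490/238321039 - 7524) + 23308 = -1793304565926/238321039 + 23308 = 3761482211086/238321039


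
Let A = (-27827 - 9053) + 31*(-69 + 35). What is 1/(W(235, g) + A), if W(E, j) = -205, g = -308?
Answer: -1/38139 ≈ -2.6220e-5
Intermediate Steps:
A = -37934 (A = -36880 + 31*(-34) = -36880 - 1054 = -37934)
1/(W(235, g) + A) = 1/(-205 - 37934) = 1/(-38139) = -1/38139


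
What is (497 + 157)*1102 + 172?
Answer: 720880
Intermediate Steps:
(497 + 157)*1102 + 172 = 654*1102 + 172 = 720708 + 172 = 720880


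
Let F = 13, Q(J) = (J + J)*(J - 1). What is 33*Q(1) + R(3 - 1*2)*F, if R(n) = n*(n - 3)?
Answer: -26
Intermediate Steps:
Q(J) = 2*J*(-1 + J) (Q(J) = (2*J)*(-1 + J) = 2*J*(-1 + J))
R(n) = n*(-3 + n)
33*Q(1) + R(3 - 1*2)*F = 33*(2*1*(-1 + 1)) + ((3 - 1*2)*(-3 + (3 - 1*2)))*13 = 33*(2*1*0) + ((3 - 2)*(-3 + (3 - 2)))*13 = 33*0 + (1*(-3 + 1))*13 = 0 + (1*(-2))*13 = 0 - 2*13 = 0 - 26 = -26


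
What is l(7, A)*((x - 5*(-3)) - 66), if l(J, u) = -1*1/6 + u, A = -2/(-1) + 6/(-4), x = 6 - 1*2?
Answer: -47/3 ≈ -15.667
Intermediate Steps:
x = 4 (x = 6 - 2 = 4)
A = ½ (A = -2*(-1) + 6*(-¼) = 2 - 3/2 = ½ ≈ 0.50000)
l(J, u) = -⅙ + u (l(J, u) = -1*⅙ + u = -⅙ + u)
l(7, A)*((x - 5*(-3)) - 66) = (-⅙ + ½)*((4 - 5*(-3)) - 66) = ((4 + 15) - 66)/3 = (19 - 66)/3 = (⅓)*(-47) = -47/3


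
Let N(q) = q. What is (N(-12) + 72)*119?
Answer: 7140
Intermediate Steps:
(N(-12) + 72)*119 = (-12 + 72)*119 = 60*119 = 7140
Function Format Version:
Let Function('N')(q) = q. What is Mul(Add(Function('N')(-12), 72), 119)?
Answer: 7140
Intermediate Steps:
Mul(Add(Function('N')(-12), 72), 119) = Mul(Add(-12, 72), 119) = Mul(60, 119) = 7140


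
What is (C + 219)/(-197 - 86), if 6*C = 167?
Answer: -1481/1698 ≈ -0.87220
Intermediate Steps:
C = 167/6 (C = (⅙)*167 = 167/6 ≈ 27.833)
(C + 219)/(-197 - 86) = (167/6 + 219)/(-197 - 86) = (1481/6)/(-283) = (1481/6)*(-1/283) = -1481/1698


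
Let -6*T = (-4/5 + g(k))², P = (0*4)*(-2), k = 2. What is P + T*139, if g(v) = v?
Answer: -834/25 ≈ -33.360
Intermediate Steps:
P = 0 (P = 0*(-2) = 0)
T = -6/25 (T = -(-4/5 + 2)²/6 = -(-4*⅕ + 2)²/6 = -(-⅘ + 2)²/6 = -(6/5)²/6 = -⅙*36/25 = -6/25 ≈ -0.24000)
P + T*139 = 0 - 6/25*139 = 0 - 834/25 = -834/25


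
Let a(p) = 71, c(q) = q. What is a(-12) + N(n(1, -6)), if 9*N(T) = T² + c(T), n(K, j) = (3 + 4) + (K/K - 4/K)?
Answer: 659/9 ≈ 73.222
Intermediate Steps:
n(K, j) = 8 - 4/K (n(K, j) = 7 + (1 - 4/K) = 8 - 4/K)
N(T) = T/9 + T²/9 (N(T) = (T² + T)/9 = (T + T²)/9 = T/9 + T²/9)
a(-12) + N(n(1, -6)) = 71 + (8 - 4/1)*(1 + (8 - 4/1))/9 = 71 + (8 - 4*1)*(1 + (8 - 4*1))/9 = 71 + (8 - 4)*(1 + (8 - 4))/9 = 71 + (⅑)*4*(1 + 4) = 71 + (⅑)*4*5 = 71 + 20/9 = 659/9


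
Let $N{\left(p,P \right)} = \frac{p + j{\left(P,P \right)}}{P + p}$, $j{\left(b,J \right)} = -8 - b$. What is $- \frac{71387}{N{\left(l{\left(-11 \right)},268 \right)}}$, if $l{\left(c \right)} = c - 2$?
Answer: $\frac{1070805}{17} \approx 62989.0$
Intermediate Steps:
$l{\left(c \right)} = -2 + c$ ($l{\left(c \right)} = c - 2 = -2 + c$)
$N{\left(p,P \right)} = \frac{-8 + p - P}{P + p}$ ($N{\left(p,P \right)} = \frac{p - \left(8 + P\right)}{P + p} = \frac{-8 + p - P}{P + p}$)
$- \frac{71387}{N{\left(l{\left(-11 \right)},268 \right)}} = - \frac{71387}{\frac{1}{268 - 13} \left(-8 - 13 - 268\right)} = - \frac{71387}{\frac{1}{255} \left(-289\right)} = - \frac{71387}{- \frac{17}{15}} = \left(-71387\right) \left(- \frac{15}{17}\right) = \frac{1070805}{17}$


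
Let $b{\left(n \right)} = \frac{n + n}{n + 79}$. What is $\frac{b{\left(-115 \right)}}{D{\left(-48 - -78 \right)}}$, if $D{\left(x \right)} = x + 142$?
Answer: $\frac{115}{3096} \approx 0.037145$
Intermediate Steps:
$D{\left(x \right)} = 142 + x$
$b{\left(n \right)} = \frac{2 n}{79 + n}$
$\frac{b{\left(-115 \right)}}{D{\left(-48 - -78 \right)}} = \frac{2 \left(-115\right) \frac{1}{79 - 115}}{142 - -30} = \frac{2 \left(-115\right) \frac{1}{-36}}{142 + \left(-48 + 78\right)} = \frac{2 \left(-115\right) \left(- \frac{1}{36}\right)}{142 + 30} = \frac{115}{18 \cdot 172} = \frac{115}{18} \cdot \frac{1}{172} = \frac{115}{3096}$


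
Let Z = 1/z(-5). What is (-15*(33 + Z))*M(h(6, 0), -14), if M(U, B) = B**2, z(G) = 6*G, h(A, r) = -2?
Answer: -96922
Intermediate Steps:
Z = -1/30 (Z = 1/(6*(-5)) = 1/(-30) = -1/30 ≈ -0.033333)
(-15*(33 + Z))*M(h(6, 0), -14) = -15*(33 - 1/30)*(-14)**2 = -15*989/30*196 = -989/2*196 = -96922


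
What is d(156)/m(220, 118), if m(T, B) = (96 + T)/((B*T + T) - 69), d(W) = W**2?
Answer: 158859324/79 ≈ 2.0109e+6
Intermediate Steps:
m(T, B) = (96 + T)/(-69 + T + B*T) (m(T, B) = (96 + T)/((T + B*T) - 69) = (96 + T)/(-69 + T + B*T))
d(156)/m(220, 118) = 156**2/(((96 + 220)/(-69 + 220 + 118*220))) = 24336/((316/(-69 + 220 + 25960))) = 24336/((316/26111)) = 24336/(((1/26111)*316)) = 24336/(316/26111) = 24336*(26111/316) = 158859324/79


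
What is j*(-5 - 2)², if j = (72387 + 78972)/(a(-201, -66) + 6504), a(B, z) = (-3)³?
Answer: 2472197/2159 ≈ 1145.1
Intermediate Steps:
a(B, z) = -27
j = 50453/2159 (j = (72387 + 78972)/(-27 + 6504) = 151359/6477 = 151359*(1/6477) = 50453/2159 ≈ 23.369)
j*(-5 - 2)² = 50453*(-5 - 2)²/2159 = (50453/2159)*(-7)² = (50453/2159)*49 = 2472197/2159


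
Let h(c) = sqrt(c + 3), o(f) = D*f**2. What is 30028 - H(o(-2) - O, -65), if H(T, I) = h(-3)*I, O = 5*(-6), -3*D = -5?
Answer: 30028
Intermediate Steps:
D = 5/3 (D = -1/3*(-5) = 5/3 ≈ 1.6667)
o(f) = 5*f**2/3
O = -30
h(c) = sqrt(3 + c)
H(T, I) = 0 (H(T, I) = sqrt(3 - 3)*I = sqrt(0)*I = 0*I = 0)
30028 - H(o(-2) - O, -65) = 30028 - 1*0 = 30028 + 0 = 30028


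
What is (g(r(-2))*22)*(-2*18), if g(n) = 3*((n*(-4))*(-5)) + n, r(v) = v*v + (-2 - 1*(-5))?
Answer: -338184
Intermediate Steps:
r(v) = 3 + v**2 (r(v) = v**2 + (-2 + 5) = v**2 + 3 = 3 + v**2)
g(n) = 61*n (g(n) = 3*(-4*n*(-5)) + n = 3*(20*n) + n = 60*n + n = 61*n)
(g(r(-2))*22)*(-2*18) = ((61*(3 + (-2)**2))*22)*(-2*18) = ((61*(3 + 4))*22)*(-36) = ((61*7)*22)*(-36) = (427*22)*(-36) = 9394*(-36) = -338184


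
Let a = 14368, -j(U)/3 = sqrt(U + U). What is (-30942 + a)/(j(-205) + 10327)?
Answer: -171159698/106650619 - 49722*I*sqrt(410)/106650619 ≈ -1.6049 - 0.0094401*I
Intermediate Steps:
j(U) = -3*sqrt(2)*sqrt(U) (j(U) = -3*sqrt(U + U) = -3*sqrt(2)*sqrt(U))
(-30942 + a)/(j(-205) + 10327) = (-30942 + 14368)/(-3*sqrt(2)*sqrt(-205) + 10327) = -16574/(-3*sqrt(2)*I*sqrt(205) + 10327) = -16574/(-3*I*sqrt(410) + 10327) = -16574/(10327 - 3*I*sqrt(410))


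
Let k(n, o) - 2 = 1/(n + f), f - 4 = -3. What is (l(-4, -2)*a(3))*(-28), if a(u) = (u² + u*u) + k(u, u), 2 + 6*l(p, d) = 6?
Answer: -378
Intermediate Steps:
f = 1 (f = 4 - 3 = 1)
l(p, d) = ⅔ (l(p, d) = -⅓ + (⅙)*6 = -⅓ + 1 = ⅔)
k(n, o) = 2 + 1/(1 + n) (k(n, o) = 2 + 1/(n + 1) = 2 + 1/(1 + n))
a(u) = 2*u² + (3 + 2*u)/(1 + u) (a(u) = (u² + u*u) + (3 + 2*u)/(1 + u) = (u² + u²) + (3 + 2*u)/(1 + u) = 2*u² + (3 + 2*u)/(1 + u))
(l(-4, -2)*a(3))*(-28) = (2*((3 + 2*3 + 2*3²*(1 + 3))/(1 + 3))/3)*(-28) = (2*((3 + 6 + 2*9*4)/4)/3)*(-28) = (2*((3 + 6 + 72)/4)/3)*(-28) = (2*((¼)*81)/3)*(-28) = ((⅔)*(81/4))*(-28) = (27/2)*(-28) = -378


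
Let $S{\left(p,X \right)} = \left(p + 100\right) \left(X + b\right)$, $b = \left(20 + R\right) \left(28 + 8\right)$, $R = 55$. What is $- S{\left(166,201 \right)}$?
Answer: $-771666$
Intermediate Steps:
$b = 2700$ ($b = \left(20 + 55\right) \left(28 + 8\right) = 75 \cdot 36 = 2700$)
$S{\left(p,X \right)} = \left(100 + p\right) \left(2700 + X\right)$ ($S{\left(p,X \right)} = \left(p + 100\right) \left(X + 2700\right) = \left(100 + p\right) \left(2700 + X\right)$)
$- S{\left(166,201 \right)} = - (270000 + 100 \cdot 201 + 2700 \cdot 166 + 201 \cdot 166) = - (270000 + 20100 + 448200 + 33366) = \left(-1\right) 771666 = -771666$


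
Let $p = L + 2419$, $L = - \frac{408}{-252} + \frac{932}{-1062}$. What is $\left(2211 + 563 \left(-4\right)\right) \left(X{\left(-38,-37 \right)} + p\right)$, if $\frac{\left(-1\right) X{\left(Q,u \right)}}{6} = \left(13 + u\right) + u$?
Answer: $- \frac{424538641}{3717} \approx -1.1422 \cdot 10^{5}$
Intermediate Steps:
$L = \frac{2756}{3717}$ ($L = \left(-408\right) \left(- \frac{1}{252}\right) + 932 \left(- \frac{1}{1062}\right) = \frac{34}{21} - \frac{466}{531} = \frac{2756}{3717} \approx 0.74146$)
$X{\left(Q,u \right)} = -78 - 12 u$ ($X{\left(Q,u \right)} = - 6 \left(\left(13 + u\right) + u\right) = - 6 \left(13 + 2 u\right) = -78 - 12 u$)
$p = \frac{8994179}{3717}$ ($p = \frac{2756}{3717} + 2419 = \frac{8994179}{3717} \approx 2419.7$)
$\left(2211 + 563 \left(-4\right)\right) \left(X{\left(-38,-37 \right)} + p\right) = \left(2211 + 563 \left(-4\right)\right) \left(\left(-78 - -444\right) + \frac{8994179}{3717}\right) = \left(2211 - 2252\right) \left(\left(-78 + 444\right) + \frac{8994179}{3717}\right) = - 41 \left(366 + \frac{8994179}{3717}\right) = \left(-41\right) \frac{10354601}{3717} = - \frac{424538641}{3717}$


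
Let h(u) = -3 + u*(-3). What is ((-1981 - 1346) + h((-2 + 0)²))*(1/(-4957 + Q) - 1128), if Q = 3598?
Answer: 1707709642/453 ≈ 3.7698e+6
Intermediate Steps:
h(u) = -3 - 3*u
((-1981 - 1346) + h((-2 + 0)²))*(1/(-4957 + Q) - 1128) = ((-1981 - 1346) + (-3 - 3*(-2 + 0)²))*(1/(-4957 + 3598) - 1128) = (-3327 + (-3 - 3*(-2)²))*(1/(-1359) - 1128) = (-3327 + (-3 - 3*4))*(-1/1359 - 1128) = (-3327 + (-3 - 12))*(-1532953/1359) = (-3327 - 15)*(-1532953/1359) = -3342*(-1532953/1359) = 1707709642/453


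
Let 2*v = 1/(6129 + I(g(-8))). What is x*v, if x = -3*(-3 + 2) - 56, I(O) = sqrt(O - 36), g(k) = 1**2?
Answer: -324837/75129352 + 53*I*sqrt(35)/75129352 ≈ -0.0043237 + 4.1735e-6*I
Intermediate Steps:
g(k) = 1
I(O) = sqrt(-36 + O)
x = -53 (x = -3*(-1) - 56 = 3 - 56 = -53)
v = 1/(2*(6129 + I*sqrt(35))) (v = 1/(2*(6129 + sqrt(-36 + 1))) = 1/(2*(6129 + sqrt(-35))) = 1/(2*(6129 + I*sqrt(35))) ≈ 8.1579e-5 - 7.8745e-8*I)
x*v = -53*(6129/75129352 - I*sqrt(35)/75129352) = -324837/75129352 + 53*I*sqrt(35)/75129352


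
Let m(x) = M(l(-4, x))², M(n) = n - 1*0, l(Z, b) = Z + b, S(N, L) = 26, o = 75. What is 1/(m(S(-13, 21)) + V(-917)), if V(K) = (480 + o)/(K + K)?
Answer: 1834/887101 ≈ 0.0020674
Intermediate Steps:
M(n) = n (M(n) = n + 0 = n)
m(x) = (-4 + x)²
V(K) = 555/(2*K) (V(K) = (480 + 75)/(K + K) = 555/((2*K)) = 555*(1/(2*K)) = 555/(2*K))
1/(m(S(-13, 21)) + V(-917)) = 1/((-4 + 26)² + (555/2)/(-917)) = 1/(22² + (555/2)*(-1/917)) = 1/(484 - 555/1834) = 1/(887101/1834) = 1834/887101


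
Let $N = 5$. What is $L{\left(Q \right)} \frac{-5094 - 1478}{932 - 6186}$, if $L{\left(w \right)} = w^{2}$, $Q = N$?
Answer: $\frac{82150}{2627} \approx 31.271$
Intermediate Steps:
$Q = 5$
$L{\left(Q \right)} \frac{-5094 - 1478}{932 - 6186} = 5^{2} \frac{-5094 - 1478}{932 - 6186} = 25 \left(- \frac{6572}{-5254}\right) = 25 \left(\left(-6572\right) \left(- \frac{1}{5254}\right)\right) = 25 \cdot \frac{3286}{2627} = \frac{82150}{2627}$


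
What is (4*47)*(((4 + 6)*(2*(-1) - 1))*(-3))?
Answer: 16920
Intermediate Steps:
(4*47)*(((4 + 6)*(2*(-1) - 1))*(-3)) = 188*((10*(-2 - 1))*(-3)) = 188*((10*(-3))*(-3)) = 188*(-30*(-3)) = 188*90 = 16920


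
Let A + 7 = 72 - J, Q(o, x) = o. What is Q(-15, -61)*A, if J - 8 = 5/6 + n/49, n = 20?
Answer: -81965/98 ≈ -836.38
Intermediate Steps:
J = 2717/294 (J = 8 + (5/6 + 20/49) = 8 + 365/294 = 2717/294 ≈ 9.2415)
A = 16393/294 (A = -7 + (72 - 1*2717/294) = -7 + (72 - 2717/294) = -7 + 18451/294 = 16393/294 ≈ 55.758)
Q(-15, -61)*A = -15*16393/294 = -81965/98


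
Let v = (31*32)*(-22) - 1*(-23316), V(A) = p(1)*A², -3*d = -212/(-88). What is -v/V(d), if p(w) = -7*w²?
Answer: 6499152/19663 ≈ 330.53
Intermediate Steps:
d = -53/66 (d = -(-212)/(3*(-88)) = -(-212)*(-1)/(3*88) = -⅓*53/22 = -53/66 ≈ -0.80303)
V(A) = -7*A² (V(A) = (-7*1²)*A² = (-7*1)*A² = -7*A²)
v = 1492 (v = 992*(-22) + 23316 = -21824 + 23316 = 1492)
-v/V(d) = -1492/((-7*(-53/66)²)) = -1492/((-7*2809/4356)) = -1492/(-19663/4356) = -1492*(-4356)/19663 = -1*(-6499152/19663) = 6499152/19663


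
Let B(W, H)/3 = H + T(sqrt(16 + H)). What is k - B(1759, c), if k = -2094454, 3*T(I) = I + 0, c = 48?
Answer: -2094606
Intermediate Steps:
T(I) = I/3 (T(I) = (I + 0)/3 = I/3)
B(W, H) = sqrt(16 + H) + 3*H (B(W, H) = 3*(H + sqrt(16 + H)/3) = sqrt(16 + H) + 3*H)
k - B(1759, c) = -2094454 - (sqrt(16 + 48) + 3*48) = -2094454 - (sqrt(64) + 144) = -2094454 - (8 + 144) = -2094454 - 1*152 = -2094454 - 152 = -2094606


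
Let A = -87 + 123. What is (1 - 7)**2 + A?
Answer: 72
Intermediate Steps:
A = 36
(1 - 7)**2 + A = (1 - 7)**2 + 36 = (-6)**2 + 36 = 36 + 36 = 72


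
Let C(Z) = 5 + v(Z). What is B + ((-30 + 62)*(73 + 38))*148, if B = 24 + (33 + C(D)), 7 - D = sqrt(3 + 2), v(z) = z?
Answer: 525765 - sqrt(5) ≈ 5.2576e+5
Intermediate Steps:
D = 7 - sqrt(5) (D = 7 - sqrt(3 + 2) = 7 - sqrt(5) ≈ 4.7639)
C(Z) = 5 + Z
B = 69 - sqrt(5) (B = 24 + (33 + (5 + (7 - sqrt(5)))) = 24 + (33 + (12 - sqrt(5))) = 24 + (45 - sqrt(5)) = 69 - sqrt(5) ≈ 66.764)
B + ((-30 + 62)*(73 + 38))*148 = (69 - sqrt(5)) + ((-30 + 62)*(73 + 38))*148 = (69 - sqrt(5)) + (32*111)*148 = (69 - sqrt(5)) + 3552*148 = (69 - sqrt(5)) + 525696 = 525765 - sqrt(5)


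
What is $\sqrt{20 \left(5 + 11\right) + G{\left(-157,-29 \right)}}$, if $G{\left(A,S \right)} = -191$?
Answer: $\sqrt{129} \approx 11.358$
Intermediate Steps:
$\sqrt{20 \left(5 + 11\right) + G{\left(-157,-29 \right)}} = \sqrt{20 \left(5 + 11\right) - 191} = \sqrt{20 \cdot 16 - 191} = \sqrt{320 - 191} = \sqrt{129}$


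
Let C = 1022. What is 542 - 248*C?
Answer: -252914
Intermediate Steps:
542 - 248*C = 542 - 248*1022 = 542 - 253456 = -252914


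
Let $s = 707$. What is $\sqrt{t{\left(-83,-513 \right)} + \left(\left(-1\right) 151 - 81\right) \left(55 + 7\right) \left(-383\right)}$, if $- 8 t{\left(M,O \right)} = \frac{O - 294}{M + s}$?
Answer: $\frac{\sqrt{238344498002}}{208} \approx 2347.1$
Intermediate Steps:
$t{\left(M,O \right)} = - \frac{-294 + O}{8 \left(707 + M\right)}$ ($t{\left(M,O \right)} = - \frac{\left(O - 294\right) \frac{1}{M + 707}}{8} = - \frac{\left(-294 + O\right) \frac{1}{707 + M}}{8} = - \frac{\frac{1}{707 + M} \left(-294 + O\right)}{8} = - \frac{-294 + O}{8 \left(707 + M\right)}$)
$\sqrt{t{\left(-83,-513 \right)} + \left(\left(-1\right) 151 - 81\right) \left(55 + 7\right) \left(-383\right)} = \sqrt{\frac{294 - -513}{8 \left(707 - 83\right)} + \left(\left(-1\right) 151 - 81\right) \left(55 + 7\right) \left(-383\right)} = \sqrt{\frac{294 + 513}{8 \cdot 624} + \left(-151 - 81\right) 62 \left(-383\right)} = \sqrt{\frac{1}{8} \cdot \frac{1}{624} \cdot 807 + \left(-232\right) 62 \left(-383\right)} = \sqrt{\frac{269}{1664} - -5509072} = \sqrt{\frac{269}{1664} + 5509072} = \sqrt{\frac{9167096077}{1664}} = \frac{\sqrt{238344498002}}{208}$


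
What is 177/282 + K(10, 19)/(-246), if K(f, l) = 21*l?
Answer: -1916/1927 ≈ -0.99429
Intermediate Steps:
177/282 + K(10, 19)/(-246) = 177/282 + (21*19)/(-246) = 177*(1/282) + 399*(-1/246) = 59/94 - 133/82 = -1916/1927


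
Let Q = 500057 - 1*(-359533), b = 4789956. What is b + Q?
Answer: 5649546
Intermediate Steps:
Q = 859590 (Q = 500057 + 359533 = 859590)
b + Q = 4789956 + 859590 = 5649546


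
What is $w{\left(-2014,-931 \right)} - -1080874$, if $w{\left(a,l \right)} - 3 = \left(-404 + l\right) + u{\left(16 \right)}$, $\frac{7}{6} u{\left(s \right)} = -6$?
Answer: $\frac{7556758}{7} \approx 1.0795 \cdot 10^{6}$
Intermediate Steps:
$u{\left(s \right)} = - \frac{36}{7}$ ($u{\left(s \right)} = \frac{6}{7} \left(-6\right) = - \frac{36}{7}$)
$w{\left(a,l \right)} = - \frac{2843}{7} + l$ ($w{\left(a,l \right)} = 3 + \left(\left(-404 + l\right) - \frac{36}{7}\right) = 3 + \left(- \frac{2864}{7} + l\right) = - \frac{2843}{7} + l$)
$w{\left(-2014,-931 \right)} - -1080874 = \left(- \frac{2843}{7} - 931\right) - -1080874 = - \frac{9360}{7} + 1080874 = \frac{7556758}{7}$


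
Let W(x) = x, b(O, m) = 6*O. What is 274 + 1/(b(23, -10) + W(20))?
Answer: 43293/158 ≈ 274.01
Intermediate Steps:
274 + 1/(b(23, -10) + W(20)) = 274 + 1/(6*23 + 20) = 274 + 1/(138 + 20) = 274 + 1/158 = 43293/158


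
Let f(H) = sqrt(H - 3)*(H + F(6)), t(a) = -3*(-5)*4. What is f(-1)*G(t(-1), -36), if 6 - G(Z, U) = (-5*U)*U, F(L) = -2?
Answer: -38916*I ≈ -38916.0*I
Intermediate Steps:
t(a) = 60 (t(a) = 15*4 = 60)
G(Z, U) = 6 + 5*U**2 (G(Z, U) = 6 - (-5*U)*U = 6 - (-5)*U**2 = 6 + 5*U**2)
f(H) = sqrt(-3 + H)*(-2 + H) (f(H) = sqrt(H - 3)*(H - 2) = sqrt(-3 + H)*(-2 + H))
f(-1)*G(t(-1), -36) = (sqrt(-3 - 1)*(-2 - 1))*(6 + 5*(-36)**2) = (sqrt(-4)*(-3))*(6 + 5*1296) = ((2*I)*(-3))*(6 + 6480) = -6*I*6486 = -38916*I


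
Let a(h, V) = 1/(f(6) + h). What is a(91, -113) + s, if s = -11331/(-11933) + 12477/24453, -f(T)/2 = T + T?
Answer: 9610483859/6516814161 ≈ 1.4747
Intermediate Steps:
f(T) = -4*T (f(T) = -2*(T + T) = -4*T)
a(h, V) = 1/(-24 + h) (a(h, V) = 1/(-4*6 + h) = 1/(-24 + h))
s = 141988328/97265883 (s = -11331*(-1/11933) + 12477*(1/24453) = 11331/11933 + 4159/8151 = 141988328/97265883 ≈ 1.4598)
a(91, -113) + s = 1/(-24 + 91) + 141988328/97265883 = 1/67 + 141988328/97265883 = 9610483859/6516814161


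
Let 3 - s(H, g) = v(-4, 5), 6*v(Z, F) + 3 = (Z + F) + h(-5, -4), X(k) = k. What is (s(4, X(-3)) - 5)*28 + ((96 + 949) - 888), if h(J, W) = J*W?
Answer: 17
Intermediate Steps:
v(Z, F) = 17/6 + F/6 + Z/6 (v(Z, F) = -½ + ((Z + F) - 5*(-4))/6 = -½ + ((F + Z) + 20)/6 = -½ + (20 + F + Z)/6 = -½ + (10/3 + F/6 + Z/6) = 17/6 + F/6 + Z/6)
s(H, g) = 0 (s(H, g) = 3 - (17/6 + (⅙)*5 + (⅙)*(-4)) = 3 - (17/6 + ⅚ - ⅔) = 3 - 1*3 = 3 - 3 = 0)
(s(4, X(-3)) - 5)*28 + ((96 + 949) - 888) = (0 - 5)*28 + ((96 + 949) - 888) = -5*28 + (1045 - 888) = -140 + 157 = 17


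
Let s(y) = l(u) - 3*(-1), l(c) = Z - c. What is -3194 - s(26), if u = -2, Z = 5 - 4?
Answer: -3200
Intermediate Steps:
Z = 1
l(c) = 1 - c
s(y) = 6 (s(y) = (1 - 1*(-2)) - 3*(-1) = (1 + 2) + 3 = 3 + 3 = 6)
-3194 - s(26) = -3194 - 1*6 = -3194 - 6 = -3200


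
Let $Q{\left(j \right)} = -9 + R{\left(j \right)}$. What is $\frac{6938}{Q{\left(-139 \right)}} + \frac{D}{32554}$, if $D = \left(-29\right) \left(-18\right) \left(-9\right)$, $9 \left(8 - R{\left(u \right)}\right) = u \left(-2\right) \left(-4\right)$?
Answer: $\frac{1013777487}{17953531} \approx 56.467$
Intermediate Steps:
$R{\left(u \right)} = 8 - \frac{8 u}{9}$ ($R{\left(u \right)} = 8 - \frac{u \left(-2\right) \left(-4\right)}{9} = 8 - \frac{- 2 u \left(-4\right)}{9} = 8 - \frac{8 u}{9}$)
$D = -4698$ ($D = 522 \left(-9\right) = -4698$)
$Q{\left(j \right)} = -1 - \frac{8 j}{9}$ ($Q{\left(j \right)} = -9 - \left(-8 + \frac{8 j}{9}\right) = -1 - \frac{8 j}{9}$)
$\frac{6938}{Q{\left(-139 \right)}} + \frac{D}{32554} = \frac{6938}{-1 - - \frac{1112}{9}} - \frac{4698}{32554} = \frac{6938}{-1 + \frac{1112}{9}} - \frac{2349}{16277} = \frac{6938}{\frac{1103}{9}} - \frac{2349}{16277} = 6938 \cdot \frac{9}{1103} - \frac{2349}{16277} = \frac{62442}{1103} - \frac{2349}{16277} = \frac{1013777487}{17953531}$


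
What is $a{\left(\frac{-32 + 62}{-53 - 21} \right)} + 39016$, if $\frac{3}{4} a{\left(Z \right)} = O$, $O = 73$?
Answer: $\frac{117340}{3} \approx 39113.0$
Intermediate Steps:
$a{\left(Z \right)} = \frac{292}{3}$ ($a{\left(Z \right)} = \frac{4}{3} \cdot 73 = \frac{292}{3}$)
$a{\left(\frac{-32 + 62}{-53 - 21} \right)} + 39016 = \frac{292}{3} + 39016 = \frac{117340}{3}$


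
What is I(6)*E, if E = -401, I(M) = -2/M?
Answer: 401/3 ≈ 133.67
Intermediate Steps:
I(6)*E = -2/6*(-401) = -2*1/6*(-401) = -1/3*(-401) = 401/3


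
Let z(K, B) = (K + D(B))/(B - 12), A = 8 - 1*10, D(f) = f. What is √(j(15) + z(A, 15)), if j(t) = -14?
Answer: I*√87/3 ≈ 3.1091*I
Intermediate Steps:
A = -2 (A = 8 - 10 = -2)
z(K, B) = (B + K)/(-12 + B) (z(K, B) = (K + B)/(B - 12) = (B + K)/(-12 + B))
√(j(15) + z(A, 15)) = √(-14 + (15 - 2)/(-12 + 15)) = √(-14 + 13/3) = √(-29/3) = I*√87/3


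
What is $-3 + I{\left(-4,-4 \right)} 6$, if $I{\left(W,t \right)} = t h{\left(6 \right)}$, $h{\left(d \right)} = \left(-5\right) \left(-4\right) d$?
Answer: $-2883$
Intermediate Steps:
$h{\left(d \right)} = 20 d$
$I{\left(W,t \right)} = 120 t$ ($I{\left(W,t \right)} = t 20 \cdot 6 = t 120 = 120 t$)
$-3 + I{\left(-4,-4 \right)} 6 = -3 + 120 \left(-4\right) 6 = -3 - 2880 = -2883$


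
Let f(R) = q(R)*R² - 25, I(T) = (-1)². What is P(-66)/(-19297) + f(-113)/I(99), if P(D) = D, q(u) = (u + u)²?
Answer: 12585299218509/19297 ≈ 6.5219e+8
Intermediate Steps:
q(u) = 4*u² (q(u) = (2*u)² = 4*u²)
I(T) = 1
f(R) = -25 + 4*R⁴ (f(R) = (4*R²)*R² - 25 = 4*R⁴ - 25 = -25 + 4*R⁴)
P(-66)/(-19297) + f(-113)/I(99) = -66/(-19297) + (-25 + 4*(-113)⁴)/1 = -66*(-1/19297) + (-25 + 4*163047361)*1 = 66/19297 + (-25 + 652189444)*1 = 66/19297 + 652189419*1 = 66/19297 + 652189419 = 12585299218509/19297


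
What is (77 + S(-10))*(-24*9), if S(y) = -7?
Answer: -15120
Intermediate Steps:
(77 + S(-10))*(-24*9) = (77 - 7)*(-24*9) = 70*(-216) = -15120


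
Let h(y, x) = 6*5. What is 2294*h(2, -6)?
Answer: 68820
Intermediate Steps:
h(y, x) = 30
2294*h(2, -6) = 2294*30 = 68820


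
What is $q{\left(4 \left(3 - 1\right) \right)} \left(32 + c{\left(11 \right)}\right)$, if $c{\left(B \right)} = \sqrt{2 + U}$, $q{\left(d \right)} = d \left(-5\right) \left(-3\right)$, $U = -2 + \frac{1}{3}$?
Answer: $3840 + 40 \sqrt{3} \approx 3909.3$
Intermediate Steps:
$U = - \frac{5}{3}$ ($U = -2 + \frac{1}{3} = - \frac{5}{3} \approx -1.6667$)
$q{\left(d \right)} = 15 d$ ($q{\left(d \right)} = - 5 d \left(-3\right) = 15 d$)
$c{\left(B \right)} = \frac{\sqrt{3}}{3}$ ($c{\left(B \right)} = \sqrt{2 - \frac{5}{3}} = \sqrt{\frac{1}{3}} = \frac{\sqrt{3}}{3}$)
$q{\left(4 \left(3 - 1\right) \right)} \left(32 + c{\left(11 \right)}\right) = 15 \cdot 4 \left(3 - 1\right) \left(32 + \frac{\sqrt{3}}{3}\right) = 15 \cdot 4 \cdot 2 \left(32 + \frac{\sqrt{3}}{3}\right) = 15 \cdot 8 \left(32 + \frac{\sqrt{3}}{3}\right) = 120 \left(32 + \frac{\sqrt{3}}{3}\right) = 3840 + 40 \sqrt{3}$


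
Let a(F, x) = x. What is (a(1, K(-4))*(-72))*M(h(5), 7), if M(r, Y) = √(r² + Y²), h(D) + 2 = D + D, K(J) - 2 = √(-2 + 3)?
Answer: -216*√113 ≈ -2296.1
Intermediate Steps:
K(J) = 3 (K(J) = 2 + √(-2 + 3) = 2 + √1 = 2 + 1 = 3)
h(D) = -2 + 2*D (h(D) = -2 + (D + D) = -2 + 2*D)
M(r, Y) = √(Y² + r²)
(a(1, K(-4))*(-72))*M(h(5), 7) = (3*(-72))*√(7² + (-2 + 2*5)²) = -216*√(49 + (-2 + 10)²) = -216*√(49 + 8²) = -216*√(49 + 64) = -216*√113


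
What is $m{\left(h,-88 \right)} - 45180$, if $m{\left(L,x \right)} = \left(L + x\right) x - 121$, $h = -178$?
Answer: $-21893$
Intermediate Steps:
$m{\left(L,x \right)} = -121 + x \left(L + x\right)$ ($m{\left(L,x \right)} = x \left(L + x\right) - 121 = -121 + x \left(L + x\right)$)
$m{\left(h,-88 \right)} - 45180 = \left(-121 + \left(-88\right)^{2} - -15664\right) - 45180 = \left(-121 + 7744 + 15664\right) - 45180 = 23287 - 45180 = -21893$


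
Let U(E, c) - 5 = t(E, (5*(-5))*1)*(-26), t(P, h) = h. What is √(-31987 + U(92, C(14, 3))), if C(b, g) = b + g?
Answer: 2*I*√7833 ≈ 177.01*I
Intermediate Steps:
U(E, c) = 655 (U(E, c) = 5 + ((5*(-5))*1)*(-26) = 5 - 25*1*(-26) = 5 - 25*(-26) = 5 + 650 = 655)
√(-31987 + U(92, C(14, 3))) = √(-31987 + 655) = √(-31332) = 2*I*√7833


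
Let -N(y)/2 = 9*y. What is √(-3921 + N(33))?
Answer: I*√4515 ≈ 67.194*I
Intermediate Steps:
N(y) = -18*y
√(-3921 + N(33)) = √(-3921 - 18*33) = √(-3921 - 594) = √(-4515) = I*√4515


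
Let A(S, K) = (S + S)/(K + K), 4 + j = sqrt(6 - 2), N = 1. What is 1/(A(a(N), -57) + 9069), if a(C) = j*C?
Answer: 57/516935 ≈ 0.00011027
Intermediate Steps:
j = -2 (j = -4 + sqrt(6 - 2) = -4 + sqrt(4) = -4 + 2 = -2)
a(C) = -2*C
A(S, K) = S/K (A(S, K) = (2*S)/((2*K)) = (2*S)*(1/(2*K)) = S/K)
1/(A(a(N), -57) + 9069) = 1/(-2*1/(-57) + 9069) = 1/(-2*(-1/57) + 9069) = 1/(2/57 + 9069) = 1/(516935/57) = 57/516935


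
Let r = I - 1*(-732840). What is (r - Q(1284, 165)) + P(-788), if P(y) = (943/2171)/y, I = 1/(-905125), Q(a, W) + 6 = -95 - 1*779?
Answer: 87393997754952029/119110829500 ≈ 7.3372e+5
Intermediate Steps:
Q(a, W) = -880 (Q(a, W) = -6 + (-95 - 1*779) = -6 + (-95 - 779) = -6 - 874 = -880)
I = -1/905125 ≈ -1.1048e-6
P(y) = 943/(2171*y) (P(y) = (943*(1/2171))/y = 943/(2171*y))
r = 663311804999/905125 (r = -1/905125 - 1*(-732840) = -1/905125 + 732840 = 663311804999/905125 ≈ 7.3284e+5)
(r - Q(1284, 165)) + P(-788) = (663311804999/905125 - 1*(-880)) + (943/2171)/(-788) = (663311804999/905125 + 880) + (943/2171)*(-1/788) = 664108314999/905125 - 943/1710748 = 87393997754952029/119110829500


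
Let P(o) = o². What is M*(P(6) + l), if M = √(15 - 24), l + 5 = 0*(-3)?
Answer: 93*I ≈ 93.0*I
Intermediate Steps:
l = -5 (l = -5 + 0*(-3) = -5 + 0 = -5)
M = 3*I (M = √(-9) = 3*I ≈ 3.0*I)
M*(P(6) + l) = (3*I)*(6² - 5) = (3*I)*(36 - 5) = (3*I)*31 = 93*I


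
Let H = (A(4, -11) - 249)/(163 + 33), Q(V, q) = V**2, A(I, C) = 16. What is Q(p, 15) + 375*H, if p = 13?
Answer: -54251/196 ≈ -276.79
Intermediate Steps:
H = -233/196 (H = (16 - 249)/(163 + 33) = -233/196 ≈ -1.1888)
Q(p, 15) + 375*H = 13**2 + 375*(-233/196) = 169 - 87375/196 = -54251/196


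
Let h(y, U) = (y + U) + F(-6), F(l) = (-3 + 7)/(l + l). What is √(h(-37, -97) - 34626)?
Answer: I*√312843/3 ≈ 186.44*I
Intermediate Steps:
F(l) = 2/l (F(l) = 4/((2*l)) = 4*(1/(2*l)) = 2/l)
h(y, U) = -⅓ + U + y (h(y, U) = (y + U) + 2/(-6) = (U + y) + 2*(-⅙) = (U + y) - ⅓ = -⅓ + U + y)
√(h(-37, -97) - 34626) = √((-⅓ - 97 - 37) - 34626) = √(-403/3 - 34626) = √(-104281/3) = I*√312843/3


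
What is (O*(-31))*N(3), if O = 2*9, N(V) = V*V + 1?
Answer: -5580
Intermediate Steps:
N(V) = 1 + V² (N(V) = V² + 1 = 1 + V²)
O = 18
(O*(-31))*N(3) = (18*(-31))*(1 + 3²) = -558*(1 + 9) = -558*10 = -5580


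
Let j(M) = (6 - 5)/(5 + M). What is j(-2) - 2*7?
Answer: -41/3 ≈ -13.667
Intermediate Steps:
j(M) = 1/(5 + M)
j(-2) - 2*7 = 1/(5 - 2) - 2*7 = 1/3 - 14 = -41/3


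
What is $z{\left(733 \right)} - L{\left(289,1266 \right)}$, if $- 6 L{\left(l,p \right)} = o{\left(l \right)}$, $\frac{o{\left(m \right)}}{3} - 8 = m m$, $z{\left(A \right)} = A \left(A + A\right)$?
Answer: $\frac{2232685}{2} \approx 1.1163 \cdot 10^{6}$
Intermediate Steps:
$z{\left(A \right)} = 2 A^{2}$ ($z{\left(A \right)} = A 2 A = 2 A^{2}$)
$o{\left(m \right)} = 24 + 3 m^{2}$ ($o{\left(m \right)} = 24 + 3 m m = 24 + 3 m^{2}$)
$L{\left(l,p \right)} = -4 - \frac{l^{2}}{2}$ ($L{\left(l,p \right)} = - \frac{24 + 3 l^{2}}{6} = -4 - \frac{l^{2}}{2}$)
$z{\left(733 \right)} - L{\left(289,1266 \right)} = 2 \cdot 733^{2} - \left(-4 - \frac{289^{2}}{2}\right) = 2 \cdot 537289 - \left(-4 - \frac{83521}{2}\right) = 1074578 - \left(-4 - \frac{83521}{2}\right) = 1074578 - - \frac{83529}{2} = 1074578 + \frac{83529}{2} = \frac{2232685}{2}$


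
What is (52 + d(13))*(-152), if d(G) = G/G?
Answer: -8056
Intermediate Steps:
d(G) = 1
(52 + d(13))*(-152) = (52 + 1)*(-152) = 53*(-152) = -8056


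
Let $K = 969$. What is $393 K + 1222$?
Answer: $382039$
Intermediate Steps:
$393 K + 1222 = 393 \cdot 969 + 1222 = 380817 + 1222 = 382039$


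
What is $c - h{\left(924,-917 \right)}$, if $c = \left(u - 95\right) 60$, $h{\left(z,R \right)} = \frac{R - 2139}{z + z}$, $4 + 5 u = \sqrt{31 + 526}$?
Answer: $- \frac{1327406}{231} + 12 \sqrt{557} \approx -5463.1$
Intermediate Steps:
$u = - \frac{4}{5} + \frac{\sqrt{557}}{5}$ ($u = - \frac{4}{5} + \frac{\sqrt{31 + 526}}{5} = - \frac{4}{5} + \frac{\sqrt{557}}{5} \approx 3.9202$)
$h{\left(z,R \right)} = \frac{-2139 + R}{2 z}$
$c = -5748 + 12 \sqrt{557}$ ($c = \left(\left(- \frac{4}{5} + \frac{\sqrt{557}}{5}\right) - 95\right) 60 = \left(- \frac{479}{5} + \frac{\sqrt{557}}{5}\right) 60 = -5748 + 12 \sqrt{557} \approx -5464.8$)
$c - h{\left(924,-917 \right)} = \left(-5748 + 12 \sqrt{557}\right) - \frac{-2139 - 917}{2 \cdot 924} = \left(-5748 + 12 \sqrt{557}\right) - \frac{1}{2} \cdot \frac{1}{924} \left(-3056\right) = \left(-5748 + 12 \sqrt{557}\right) - - \frac{382}{231} = \left(-5748 + 12 \sqrt{557}\right) + \frac{382}{231} = - \frac{1327406}{231} + 12 \sqrt{557}$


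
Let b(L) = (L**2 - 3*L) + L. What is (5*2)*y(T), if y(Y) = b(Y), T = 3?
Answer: 30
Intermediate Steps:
b(L) = L**2 - 2*L
y(Y) = Y*(-2 + Y)
(5*2)*y(T) = (5*2)*(3*(-2 + 3)) = 10*(3*1) = 10*3 = 30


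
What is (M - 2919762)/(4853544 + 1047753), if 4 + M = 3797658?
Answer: 877892/5901297 ≈ 0.14876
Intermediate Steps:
M = 3797654 (M = -4 + 3797658 = 3797654)
(M - 2919762)/(4853544 + 1047753) = (3797654 - 2919762)/(4853544 + 1047753) = 877892/5901297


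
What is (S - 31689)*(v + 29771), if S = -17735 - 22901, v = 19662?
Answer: -3575241725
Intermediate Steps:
S = -40636
(S - 31689)*(v + 29771) = (-40636 - 31689)*(19662 + 29771) = -72325*49433 = -3575241725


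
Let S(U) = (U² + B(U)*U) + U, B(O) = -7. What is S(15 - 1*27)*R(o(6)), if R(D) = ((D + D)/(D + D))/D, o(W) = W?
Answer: 36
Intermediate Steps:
R(D) = 1/D (R(D) = ((2*D)/((2*D)))/D = ((2*D)*(1/(2*D)))/D = 1/D)
S(U) = U² - 6*U (S(U) = (U² - 7*U) + U = U² - 6*U)
S(15 - 1*27)*R(o(6)) = ((15 - 1*27)*(-6 + (15 - 1*27)))/6 = ((15 - 27)*(-6 + (15 - 27)))*(⅙) = -12*(-6 - 12)*(⅙) = -12*(-18)*(⅙) = 216*(⅙) = 36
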